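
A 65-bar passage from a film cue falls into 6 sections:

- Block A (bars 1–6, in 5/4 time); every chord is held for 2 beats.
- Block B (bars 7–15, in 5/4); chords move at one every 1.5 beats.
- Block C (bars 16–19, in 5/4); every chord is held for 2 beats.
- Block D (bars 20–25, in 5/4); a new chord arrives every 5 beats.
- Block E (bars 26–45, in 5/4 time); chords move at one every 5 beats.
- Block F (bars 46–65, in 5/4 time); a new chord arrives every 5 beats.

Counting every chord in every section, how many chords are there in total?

101 chords

A: 6·5 = 30 beats, 30/2 = 15 chords.
B: 9·5 = 45 beats, 45/1.5 = 30 chords.
C: 4·5 = 20 beats, 20/2 = 10 chords.
D: 6·5 = 30 beats, 30/5 = 6 chords.
E: 20·5 = 100 beats, 100/5 = 20 chords.
F: 20·5 = 100 beats, 100/5 = 20 chords.
Total: 15 + 30 + 10 + 6 + 20 + 20 = 101.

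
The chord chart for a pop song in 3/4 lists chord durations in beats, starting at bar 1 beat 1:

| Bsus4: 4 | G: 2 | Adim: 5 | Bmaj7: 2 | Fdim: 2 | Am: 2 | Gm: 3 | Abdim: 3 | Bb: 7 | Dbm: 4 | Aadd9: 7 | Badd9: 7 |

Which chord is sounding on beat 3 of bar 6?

Beat 3 of bar 6 is beat (6−1)×3 + 3 = 18 overall.
Running totals: Bsus4 ends at 4, G ends at 6, Adim ends at 11, Bmaj7 ends at 13, Fdim ends at 15, Am ends at 17, Gm ends at 20.
Beat 18 falls within Gm.

Gm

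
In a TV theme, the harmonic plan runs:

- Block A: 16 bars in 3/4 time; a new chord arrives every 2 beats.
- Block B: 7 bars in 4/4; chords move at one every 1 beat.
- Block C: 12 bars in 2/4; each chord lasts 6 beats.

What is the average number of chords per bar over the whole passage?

A: 16 bars of 3 beats is 48 beats; at 2 beats each that's 24 chords.
B: 7 bars of 4 beats is 28 beats; at 1 beat each that's 28 chords.
C: 12 bars of 2 beats is 24 beats; at 6 beats each that's 4 chords.
Overall: 56 chords over 35 bars → 56/35 = 1.6 chords per bar.

1.6 chords per bar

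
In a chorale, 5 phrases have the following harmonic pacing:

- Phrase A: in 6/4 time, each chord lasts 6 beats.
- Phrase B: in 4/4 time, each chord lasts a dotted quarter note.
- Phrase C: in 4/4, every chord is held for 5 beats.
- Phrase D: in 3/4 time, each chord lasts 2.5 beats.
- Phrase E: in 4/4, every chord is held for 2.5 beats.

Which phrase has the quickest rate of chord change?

Phrase B

A: 6 beats/bar ÷ 6 beats/chord = 1 chord/bar.
B: 4 beats/bar ÷ 1.5 beats/chord = 8/3 chords/bar.
C: 4 beats/bar ÷ 5 beats/chord = 0.8 chords/bar.
D: 3 beats/bar ÷ 2.5 beats/chord = 1.2 chords/bar.
E: 4 beats/bar ÷ 2.5 beats/chord = 1.6 chords/bar.
Fastest is B at 8/3 chords/bar.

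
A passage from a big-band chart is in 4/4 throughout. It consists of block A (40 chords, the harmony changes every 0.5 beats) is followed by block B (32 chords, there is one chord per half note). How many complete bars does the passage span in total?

A: 40 × 0.5 = 20 beats = 5 bars.
B: 32 × 2 = 64 beats = 16 bars.
Total: 5 + 16 = 21 bars.

21 bars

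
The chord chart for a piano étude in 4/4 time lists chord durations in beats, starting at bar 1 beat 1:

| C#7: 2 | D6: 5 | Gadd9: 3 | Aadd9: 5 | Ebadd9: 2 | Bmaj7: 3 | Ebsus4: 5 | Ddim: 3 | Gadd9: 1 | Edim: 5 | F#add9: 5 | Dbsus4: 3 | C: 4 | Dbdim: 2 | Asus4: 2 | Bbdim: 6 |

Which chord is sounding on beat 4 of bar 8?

Edim

Beat 4 of bar 8 is beat (8−1)×4 + 4 = 32 overall.
Running totals: C#7 ends at 2, D6 ends at 7, Gadd9 ends at 10, Aadd9 ends at 15, Ebadd9 ends at 17, Bmaj7 ends at 20, Ebsus4 ends at 25, Ddim ends at 28, Gadd9 ends at 29, Edim ends at 34.
Beat 32 falls within Edim.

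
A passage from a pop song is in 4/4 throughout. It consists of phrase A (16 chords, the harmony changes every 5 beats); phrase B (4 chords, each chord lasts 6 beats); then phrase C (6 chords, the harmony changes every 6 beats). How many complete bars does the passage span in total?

A: 16 × 5 = 80 beats = 20 bars.
B: 4 × 6 = 24 beats = 6 bars.
C: 6 × 6 = 36 beats = 9 bars.
Total: 20 + 6 + 9 = 35 bars.

35 bars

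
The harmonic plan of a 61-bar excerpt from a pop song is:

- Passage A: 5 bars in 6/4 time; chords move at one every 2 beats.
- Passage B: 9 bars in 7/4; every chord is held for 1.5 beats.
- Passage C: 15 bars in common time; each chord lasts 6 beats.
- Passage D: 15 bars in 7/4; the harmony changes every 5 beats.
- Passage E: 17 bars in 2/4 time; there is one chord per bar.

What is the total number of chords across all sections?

105 chords

A: 5·6 = 30 beats, 30/2 = 15 chords.
B: 9·7 = 63 beats, 63/1.5 = 42 chords.
C: 15·4 = 60 beats, 60/6 = 10 chords.
D: 15·7 = 105 beats, 105/5 = 21 chords.
E: 17·2 = 34 beats, 34/2 = 17 chords.
Total: 15 + 42 + 10 + 21 + 17 = 105.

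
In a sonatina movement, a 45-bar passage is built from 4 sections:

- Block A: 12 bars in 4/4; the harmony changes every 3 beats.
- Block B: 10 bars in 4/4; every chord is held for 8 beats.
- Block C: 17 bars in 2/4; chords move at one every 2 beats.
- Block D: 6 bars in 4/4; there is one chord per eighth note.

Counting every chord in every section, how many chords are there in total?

A: 12 bars × 4 beats = 48 beats; 3 beats/chord → 16 chords.
B: 10 bars × 4 beats = 40 beats; 8 beats/chord → 5 chords.
C: 17 bars × 2 beats = 34 beats; 2 beats/chord → 17 chords.
D: 6 bars × 4 beats = 24 beats; 0.5 beats/chord → 48 chords.
Total: 16 + 5 + 17 + 48 = 86.

86 chords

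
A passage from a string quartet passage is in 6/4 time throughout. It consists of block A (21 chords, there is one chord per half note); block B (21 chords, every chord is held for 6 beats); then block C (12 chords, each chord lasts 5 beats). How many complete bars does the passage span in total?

38 bars

A: 21 × 2 = 42 beats = 7 bars.
B: 21 × 6 = 126 beats = 21 bars.
C: 12 × 5 = 60 beats = 10 bars.
Total: 7 + 21 + 10 = 38 bars.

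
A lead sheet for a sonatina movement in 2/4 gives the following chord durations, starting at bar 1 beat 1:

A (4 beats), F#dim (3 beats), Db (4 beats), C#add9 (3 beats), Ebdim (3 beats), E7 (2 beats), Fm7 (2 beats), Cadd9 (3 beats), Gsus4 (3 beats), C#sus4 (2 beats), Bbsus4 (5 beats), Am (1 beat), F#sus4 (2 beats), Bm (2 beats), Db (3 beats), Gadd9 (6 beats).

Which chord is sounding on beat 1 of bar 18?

Am

Beat 1 of bar 18 is beat (18−1)×2 + 1 = 35 overall.
Running totals: A ends at 4, F#dim ends at 7, Db ends at 11, C#add9 ends at 14, Ebdim ends at 17, E7 ends at 19, Fm7 ends at 21, Cadd9 ends at 24, Gsus4 ends at 27, C#sus4 ends at 29, Bbsus4 ends at 34, Am ends at 35.
Beat 35 falls within Am.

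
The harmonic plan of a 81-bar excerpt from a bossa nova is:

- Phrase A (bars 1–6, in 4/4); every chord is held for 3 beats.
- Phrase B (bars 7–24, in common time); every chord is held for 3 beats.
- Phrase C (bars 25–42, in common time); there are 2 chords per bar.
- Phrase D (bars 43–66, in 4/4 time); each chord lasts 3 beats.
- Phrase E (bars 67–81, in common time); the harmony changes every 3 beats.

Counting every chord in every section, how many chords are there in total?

A: 6 bars × 4 beats = 24 beats; 3 beats/chord → 8 chords.
B: 18 bars × 4 beats = 72 beats; 3 beats/chord → 24 chords.
C: 18 bars × 4 beats = 72 beats; 2 beats/chord → 36 chords.
D: 24 bars × 4 beats = 96 beats; 3 beats/chord → 32 chords.
E: 15 bars × 4 beats = 60 beats; 3 beats/chord → 20 chords.
Total: 8 + 24 + 36 + 32 + 20 = 120.

120 chords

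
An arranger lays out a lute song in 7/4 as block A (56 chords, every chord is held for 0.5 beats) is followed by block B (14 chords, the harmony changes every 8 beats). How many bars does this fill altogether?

20 bars

A: 56 × 0.5 = 28 beats = 4 bars.
B: 14 × 8 = 112 beats = 16 bars.
Total: 4 + 16 = 20 bars.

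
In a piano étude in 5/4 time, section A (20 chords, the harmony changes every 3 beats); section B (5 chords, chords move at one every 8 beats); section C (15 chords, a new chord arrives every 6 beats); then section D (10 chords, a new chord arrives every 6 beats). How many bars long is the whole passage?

50 bars

A: 20 × 3 = 60 beats = 12 bars.
B: 5 × 8 = 40 beats = 8 bars.
C: 15 × 6 = 90 beats = 18 bars.
D: 10 × 6 = 60 beats = 12 bars.
Total: 12 + 8 + 18 + 12 = 50 bars.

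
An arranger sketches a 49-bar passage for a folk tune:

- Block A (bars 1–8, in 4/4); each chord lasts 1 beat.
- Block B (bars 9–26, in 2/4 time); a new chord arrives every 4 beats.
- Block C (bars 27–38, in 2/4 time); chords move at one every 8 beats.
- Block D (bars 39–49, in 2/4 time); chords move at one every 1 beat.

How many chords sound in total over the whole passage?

A: 8·4 = 32 beats, 32/1 = 32 chords.
B: 18·2 = 36 beats, 36/4 = 9 chords.
C: 12·2 = 24 beats, 24/8 = 3 chords.
D: 11·2 = 22 beats, 22/1 = 22 chords.
Total: 32 + 9 + 3 + 22 = 66.

66 chords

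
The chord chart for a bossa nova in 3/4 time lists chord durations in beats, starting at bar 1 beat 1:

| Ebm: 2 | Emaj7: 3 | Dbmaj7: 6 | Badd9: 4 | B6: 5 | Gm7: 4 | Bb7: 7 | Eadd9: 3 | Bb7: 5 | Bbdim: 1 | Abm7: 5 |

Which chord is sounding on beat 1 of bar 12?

Eadd9

Beat 1 of bar 12 is beat (12−1)×3 + 1 = 34 overall.
Running totals: Ebm ends at 2, Emaj7 ends at 5, Dbmaj7 ends at 11, Badd9 ends at 15, B6 ends at 20, Gm7 ends at 24, Bb7 ends at 31, Eadd9 ends at 34.
Beat 34 falls within Eadd9.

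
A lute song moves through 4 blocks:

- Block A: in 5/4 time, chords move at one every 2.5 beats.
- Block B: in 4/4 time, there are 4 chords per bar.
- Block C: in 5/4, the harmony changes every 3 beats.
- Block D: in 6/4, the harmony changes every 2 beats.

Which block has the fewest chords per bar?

Block C

A: 5/2.5 = 2 chords/bar.
B: 4/1 = 4 chords/bar.
C: 5/3 = 5/3 chords/bar.
D: 6/2 = 3 chords/bar.
Slowest is C at 5/3 chords/bar.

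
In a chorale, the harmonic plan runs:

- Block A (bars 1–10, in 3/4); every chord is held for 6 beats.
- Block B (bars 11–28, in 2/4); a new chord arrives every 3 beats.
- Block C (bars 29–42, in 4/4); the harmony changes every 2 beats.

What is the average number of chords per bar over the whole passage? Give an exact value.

A: 10 × 3 = 30 beats ÷ 6 = 5 chords.
B: 18 × 2 = 36 beats ÷ 3 = 12 chords.
C: 14 × 4 = 56 beats ÷ 2 = 28 chords.
Overall: 45 chords over 42 bars → 45/42 = 15/14 chords per bar.

15/14 chords per bar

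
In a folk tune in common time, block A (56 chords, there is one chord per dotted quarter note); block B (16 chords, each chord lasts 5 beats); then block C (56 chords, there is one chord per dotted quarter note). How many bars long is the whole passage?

62 bars

A: 56 × 1.5 = 84 beats = 21 bars.
B: 16 × 5 = 80 beats = 20 bars.
C: 56 × 1.5 = 84 beats = 21 bars.
Total: 21 + 20 + 21 = 62 bars.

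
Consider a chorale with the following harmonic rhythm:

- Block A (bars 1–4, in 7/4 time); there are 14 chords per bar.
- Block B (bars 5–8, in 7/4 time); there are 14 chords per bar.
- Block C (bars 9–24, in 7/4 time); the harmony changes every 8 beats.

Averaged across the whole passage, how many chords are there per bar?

5.25 chords per bar

A: 4 × 7 = 28 beats ÷ 0.5 = 56 chords.
B: 4 × 7 = 28 beats ÷ 0.5 = 56 chords.
C: 16 × 7 = 112 beats ÷ 8 = 14 chords.
Overall: 126 chords over 24 bars → 126/24 = 5.25 chords per bar.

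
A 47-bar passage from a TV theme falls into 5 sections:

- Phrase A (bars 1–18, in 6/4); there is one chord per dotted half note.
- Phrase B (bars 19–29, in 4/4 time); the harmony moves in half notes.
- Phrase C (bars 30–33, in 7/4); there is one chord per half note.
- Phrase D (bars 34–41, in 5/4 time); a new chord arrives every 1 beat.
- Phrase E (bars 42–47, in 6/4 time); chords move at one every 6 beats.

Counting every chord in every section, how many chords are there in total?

A: 18 bars × 6 beats = 108 beats; 3 beats/chord → 36 chords.
B: 11 bars × 4 beats = 44 beats; 2 beats/chord → 22 chords.
C: 4 bars × 7 beats = 28 beats; 2 beats/chord → 14 chords.
D: 8 bars × 5 beats = 40 beats; 1 beat/chord → 40 chords.
E: 6 bars × 6 beats = 36 beats; 6 beats/chord → 6 chords.
Total: 36 + 22 + 14 + 40 + 6 = 118.

118 chords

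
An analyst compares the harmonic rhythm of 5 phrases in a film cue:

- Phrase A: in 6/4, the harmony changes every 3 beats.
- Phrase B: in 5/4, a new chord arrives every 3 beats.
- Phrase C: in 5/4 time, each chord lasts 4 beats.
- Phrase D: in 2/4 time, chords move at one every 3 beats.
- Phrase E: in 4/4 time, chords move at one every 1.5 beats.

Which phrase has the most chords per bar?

Phrase E

A: each chord is 3 beats in 6/4, so 2 per bar.
B: each chord is 3 beats in 5/4, so 5/3 per bar.
C: each chord is 4 beats in 5/4, so 1.25 per bar.
D: each chord is 3 beats in 2/4, so 2/3 per bar.
E: each chord is 1.5 beats in 4/4, so 8/3 per bar.
Fastest is E at 8/3 chords/bar.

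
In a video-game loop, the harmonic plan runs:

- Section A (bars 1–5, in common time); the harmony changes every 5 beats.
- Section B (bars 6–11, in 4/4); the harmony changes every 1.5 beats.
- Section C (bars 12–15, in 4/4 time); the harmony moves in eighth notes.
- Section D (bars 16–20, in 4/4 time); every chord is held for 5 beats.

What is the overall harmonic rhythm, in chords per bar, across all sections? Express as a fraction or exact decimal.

A: 5 × 4 = 20 beats ÷ 5 = 4 chords.
B: 6 × 4 = 24 beats ÷ 1.5 = 16 chords.
C: 4 × 4 = 16 beats ÷ 0.5 = 32 chords.
D: 5 × 4 = 20 beats ÷ 5 = 4 chords.
Overall: 56 chords over 20 bars → 56/20 = 2.8 chords per bar.

2.8 chords per bar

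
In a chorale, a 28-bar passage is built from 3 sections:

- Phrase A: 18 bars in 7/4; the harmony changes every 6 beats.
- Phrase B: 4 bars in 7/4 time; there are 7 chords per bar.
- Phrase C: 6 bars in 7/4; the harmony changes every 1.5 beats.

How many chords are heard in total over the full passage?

A: 18·7 = 126 beats, 126/6 = 21 chords.
B: 4·7 = 28 beats, 28/1 = 28 chords.
C: 6·7 = 42 beats, 42/1.5 = 28 chords.
Total: 21 + 28 + 28 = 77.

77 chords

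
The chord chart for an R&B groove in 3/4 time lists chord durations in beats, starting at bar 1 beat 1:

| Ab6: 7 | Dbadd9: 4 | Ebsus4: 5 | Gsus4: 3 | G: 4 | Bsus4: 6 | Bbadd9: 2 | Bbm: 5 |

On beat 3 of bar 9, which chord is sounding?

Beat 3 of bar 9 is beat (9−1)×3 + 3 = 27 overall.
Running totals: Ab6 ends at 7, Dbadd9 ends at 11, Ebsus4 ends at 16, Gsus4 ends at 19, G ends at 23, Bsus4 ends at 29.
Beat 27 falls within Bsus4.

Bsus4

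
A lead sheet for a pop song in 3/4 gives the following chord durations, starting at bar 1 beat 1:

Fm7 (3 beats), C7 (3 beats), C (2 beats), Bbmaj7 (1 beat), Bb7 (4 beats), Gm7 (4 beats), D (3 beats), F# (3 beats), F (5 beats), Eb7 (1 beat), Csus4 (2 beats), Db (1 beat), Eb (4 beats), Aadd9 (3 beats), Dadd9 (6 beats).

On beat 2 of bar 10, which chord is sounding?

Beat 2 of bar 10 is beat (10−1)×3 + 2 = 29 overall.
Running totals: Fm7 ends at 3, C7 ends at 6, C ends at 8, Bbmaj7 ends at 9, Bb7 ends at 13, Gm7 ends at 17, D ends at 20, F# ends at 23, F ends at 28, Eb7 ends at 29.
Beat 29 falls within Eb7.

Eb7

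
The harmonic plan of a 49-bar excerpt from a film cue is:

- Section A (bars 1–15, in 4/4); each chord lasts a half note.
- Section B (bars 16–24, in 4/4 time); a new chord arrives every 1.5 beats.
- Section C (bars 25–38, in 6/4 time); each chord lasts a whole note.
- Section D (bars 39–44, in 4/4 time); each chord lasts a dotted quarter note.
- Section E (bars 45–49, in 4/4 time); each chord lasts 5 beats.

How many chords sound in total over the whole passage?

A: 15·4 = 60 beats, 60/2 = 30 chords.
B: 9·4 = 36 beats, 36/1.5 = 24 chords.
C: 14·6 = 84 beats, 84/4 = 21 chords.
D: 6·4 = 24 beats, 24/1.5 = 16 chords.
E: 5·4 = 20 beats, 20/5 = 4 chords.
Total: 30 + 24 + 21 + 16 + 4 = 95.

95 chords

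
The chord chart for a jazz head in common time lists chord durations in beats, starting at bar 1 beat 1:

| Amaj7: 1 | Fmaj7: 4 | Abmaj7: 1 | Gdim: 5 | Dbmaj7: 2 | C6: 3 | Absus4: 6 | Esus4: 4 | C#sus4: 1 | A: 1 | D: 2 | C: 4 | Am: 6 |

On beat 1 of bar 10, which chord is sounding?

Beat 1 of bar 10 is beat (10−1)×4 + 1 = 37 overall.
Running totals: Amaj7 ends at 1, Fmaj7 ends at 5, Abmaj7 ends at 6, Gdim ends at 11, Dbmaj7 ends at 13, C6 ends at 16, Absus4 ends at 22, Esus4 ends at 26, C#sus4 ends at 27, A ends at 28, D ends at 30, C ends at 34, Am ends at 40.
Beat 37 falls within Am.

Am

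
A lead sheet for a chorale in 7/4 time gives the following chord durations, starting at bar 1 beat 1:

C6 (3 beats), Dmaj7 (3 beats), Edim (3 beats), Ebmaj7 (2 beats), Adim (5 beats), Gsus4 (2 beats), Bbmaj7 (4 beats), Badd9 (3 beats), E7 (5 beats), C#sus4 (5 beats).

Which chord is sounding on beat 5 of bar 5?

C#sus4

Beat 5 of bar 5 is beat (5−1)×7 + 5 = 33 overall.
Running totals: C6 ends at 3, Dmaj7 ends at 6, Edim ends at 9, Ebmaj7 ends at 11, Adim ends at 16, Gsus4 ends at 18, Bbmaj7 ends at 22, Badd9 ends at 25, E7 ends at 30, C#sus4 ends at 35.
Beat 33 falls within C#sus4.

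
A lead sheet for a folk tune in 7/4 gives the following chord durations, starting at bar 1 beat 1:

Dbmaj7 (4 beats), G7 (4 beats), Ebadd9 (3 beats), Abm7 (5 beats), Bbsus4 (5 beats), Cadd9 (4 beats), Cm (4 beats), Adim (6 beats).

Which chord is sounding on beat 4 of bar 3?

Beat 4 of bar 3 is beat (3−1)×7 + 4 = 18 overall.
Running totals: Dbmaj7 ends at 4, G7 ends at 8, Ebadd9 ends at 11, Abm7 ends at 16, Bbsus4 ends at 21.
Beat 18 falls within Bbsus4.

Bbsus4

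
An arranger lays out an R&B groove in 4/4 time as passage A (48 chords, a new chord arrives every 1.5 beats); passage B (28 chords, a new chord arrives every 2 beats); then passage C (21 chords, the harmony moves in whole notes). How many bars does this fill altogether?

A: 48 × 1.5 = 72 beats = 18 bars.
B: 28 × 2 = 56 beats = 14 bars.
C: 21 × 4 = 84 beats = 21 bars.
Total: 18 + 14 + 21 = 53 bars.

53 bars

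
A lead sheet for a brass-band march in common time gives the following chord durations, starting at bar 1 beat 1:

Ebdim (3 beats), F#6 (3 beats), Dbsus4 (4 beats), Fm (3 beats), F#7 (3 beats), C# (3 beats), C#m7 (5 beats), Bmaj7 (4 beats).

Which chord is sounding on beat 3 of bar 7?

Bmaj7

Beat 3 of bar 7 is beat (7−1)×4 + 3 = 27 overall.
Running totals: Ebdim ends at 3, F#6 ends at 6, Dbsus4 ends at 10, Fm ends at 13, F#7 ends at 16, C# ends at 19, C#m7 ends at 24, Bmaj7 ends at 28.
Beat 27 falls within Bmaj7.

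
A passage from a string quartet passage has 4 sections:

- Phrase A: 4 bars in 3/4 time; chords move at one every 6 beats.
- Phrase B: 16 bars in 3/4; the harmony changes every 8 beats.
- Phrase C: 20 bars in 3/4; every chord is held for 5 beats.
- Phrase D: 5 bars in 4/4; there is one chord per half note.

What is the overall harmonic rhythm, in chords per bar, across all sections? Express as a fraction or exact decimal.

2/3 chords per bar

A: 4 × 3 = 12 beats ÷ 6 = 2 chords.
B: 16 × 3 = 48 beats ÷ 8 = 6 chords.
C: 20 × 3 = 60 beats ÷ 5 = 12 chords.
D: 5 × 4 = 20 beats ÷ 2 = 10 chords.
Overall: 30 chords over 45 bars → 30/45 = 2/3 chords per bar.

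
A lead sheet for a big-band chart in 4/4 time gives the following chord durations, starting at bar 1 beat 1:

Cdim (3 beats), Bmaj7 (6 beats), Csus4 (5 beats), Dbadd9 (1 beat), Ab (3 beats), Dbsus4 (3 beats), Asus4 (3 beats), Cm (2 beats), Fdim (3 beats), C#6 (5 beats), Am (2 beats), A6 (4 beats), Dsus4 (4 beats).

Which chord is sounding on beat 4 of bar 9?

Beat 4 of bar 9 is beat (9−1)×4 + 4 = 36 overall.
Running totals: Cdim ends at 3, Bmaj7 ends at 9, Csus4 ends at 14, Dbadd9 ends at 15, Ab ends at 18, Dbsus4 ends at 21, Asus4 ends at 24, Cm ends at 26, Fdim ends at 29, C#6 ends at 34, Am ends at 36.
Beat 36 falls within Am.

Am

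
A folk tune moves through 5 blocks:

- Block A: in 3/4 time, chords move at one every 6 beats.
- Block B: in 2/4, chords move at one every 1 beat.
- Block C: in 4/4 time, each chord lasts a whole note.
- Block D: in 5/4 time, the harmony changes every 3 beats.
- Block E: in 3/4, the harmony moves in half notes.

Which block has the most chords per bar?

A: each chord is 6 beats in 3/4, so 0.5 per bar.
B: each chord is 1 beat in 2/4, so 2 per bar.
C: each chord is 4 beats in 4/4, so 1 per bar.
D: each chord is 3 beats in 5/4, so 5/3 per bar.
E: each chord is 2 beats in 3/4, so 1.5 per bar.
Fastest is B at 2 chords/bar.

Block B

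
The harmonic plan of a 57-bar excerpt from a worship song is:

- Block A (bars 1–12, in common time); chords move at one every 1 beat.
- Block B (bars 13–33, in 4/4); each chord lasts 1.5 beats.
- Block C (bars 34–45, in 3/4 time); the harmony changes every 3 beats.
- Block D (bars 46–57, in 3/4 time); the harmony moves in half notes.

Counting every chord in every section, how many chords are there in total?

A: 12·4 = 48 beats, 48/1 = 48 chords.
B: 21·4 = 84 beats, 84/1.5 = 56 chords.
C: 12·3 = 36 beats, 36/3 = 12 chords.
D: 12·3 = 36 beats, 36/2 = 18 chords.
Total: 48 + 56 + 12 + 18 = 134.

134 chords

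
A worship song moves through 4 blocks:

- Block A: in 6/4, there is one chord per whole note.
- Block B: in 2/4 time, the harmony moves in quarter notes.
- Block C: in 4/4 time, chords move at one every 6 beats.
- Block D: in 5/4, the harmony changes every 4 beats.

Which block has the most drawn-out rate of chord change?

Block C

A: 6 beats/bar ÷ 4 beats/chord = 1.5 chords/bar.
B: 2 beats/bar ÷ 1 beat/chord = 2 chords/bar.
C: 4 beats/bar ÷ 6 beats/chord = 2/3 chords/bar.
D: 5 beats/bar ÷ 4 beats/chord = 1.25 chords/bar.
Slowest is C at 2/3 chords/bar.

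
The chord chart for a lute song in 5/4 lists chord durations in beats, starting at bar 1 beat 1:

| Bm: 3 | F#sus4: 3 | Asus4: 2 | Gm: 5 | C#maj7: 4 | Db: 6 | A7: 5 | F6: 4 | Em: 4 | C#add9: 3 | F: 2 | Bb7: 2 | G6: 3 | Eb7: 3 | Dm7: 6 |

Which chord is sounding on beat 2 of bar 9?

Bb7

Beat 2 of bar 9 is beat (9−1)×5 + 2 = 42 overall.
Running totals: Bm ends at 3, F#sus4 ends at 6, Asus4 ends at 8, Gm ends at 13, C#maj7 ends at 17, Db ends at 23, A7 ends at 28, F6 ends at 32, Em ends at 36, C#add9 ends at 39, F ends at 41, Bb7 ends at 43.
Beat 42 falls within Bb7.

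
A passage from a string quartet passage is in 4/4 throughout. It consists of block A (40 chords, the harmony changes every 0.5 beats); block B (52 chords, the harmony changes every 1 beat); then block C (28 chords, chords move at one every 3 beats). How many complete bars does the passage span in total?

39 bars

A: 40 × 0.5 = 20 beats = 5 bars.
B: 52 × 1 = 52 beats = 13 bars.
C: 28 × 3 = 84 beats = 21 bars.
Total: 5 + 13 + 21 = 39 bars.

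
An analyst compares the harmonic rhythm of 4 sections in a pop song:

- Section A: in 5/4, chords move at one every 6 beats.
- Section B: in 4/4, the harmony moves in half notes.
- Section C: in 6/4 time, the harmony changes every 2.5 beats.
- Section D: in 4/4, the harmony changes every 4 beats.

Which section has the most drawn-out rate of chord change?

Section A

A: each chord is 6 beats in 5/4, so 5/6 per bar.
B: each chord is 2 beats in 4/4, so 2 per bar.
C: each chord is 2.5 beats in 6/4, so 2.4 per bar.
D: each chord is 4 beats in 4/4, so 1 per bar.
Slowest is A at 5/6 chords/bar.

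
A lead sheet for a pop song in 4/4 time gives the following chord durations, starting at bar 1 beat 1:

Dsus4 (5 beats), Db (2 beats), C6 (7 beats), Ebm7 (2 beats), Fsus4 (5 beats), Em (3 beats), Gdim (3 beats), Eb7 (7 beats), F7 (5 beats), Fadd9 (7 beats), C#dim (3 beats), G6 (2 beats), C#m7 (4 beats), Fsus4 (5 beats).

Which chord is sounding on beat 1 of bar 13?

Beat 1 of bar 13 is beat (13−1)×4 + 1 = 49 overall.
Running totals: Dsus4 ends at 5, Db ends at 7, C6 ends at 14, Ebm7 ends at 16, Fsus4 ends at 21, Em ends at 24, Gdim ends at 27, Eb7 ends at 34, F7 ends at 39, Fadd9 ends at 46, C#dim ends at 49.
Beat 49 falls within C#dim.

C#dim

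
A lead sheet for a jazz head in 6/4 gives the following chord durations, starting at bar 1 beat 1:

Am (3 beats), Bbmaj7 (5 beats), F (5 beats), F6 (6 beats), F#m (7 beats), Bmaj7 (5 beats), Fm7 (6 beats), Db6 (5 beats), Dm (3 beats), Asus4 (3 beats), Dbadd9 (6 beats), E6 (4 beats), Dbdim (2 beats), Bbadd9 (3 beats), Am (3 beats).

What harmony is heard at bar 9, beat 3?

Beat 3 of bar 9 is beat (9−1)×6 + 3 = 51 overall.
Running totals: Am ends at 3, Bbmaj7 ends at 8, F ends at 13, F6 ends at 19, F#m ends at 26, Bmaj7 ends at 31, Fm7 ends at 37, Db6 ends at 42, Dm ends at 45, Asus4 ends at 48, Dbadd9 ends at 54.
Beat 51 falls within Dbadd9.

Dbadd9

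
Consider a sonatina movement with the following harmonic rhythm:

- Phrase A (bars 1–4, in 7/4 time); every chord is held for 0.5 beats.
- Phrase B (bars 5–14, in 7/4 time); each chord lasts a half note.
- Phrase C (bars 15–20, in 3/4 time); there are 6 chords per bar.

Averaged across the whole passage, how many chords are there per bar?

6.35 chords per bar

A: 4 × 7 = 28 beats ÷ 0.5 = 56 chords.
B: 10 × 7 = 70 beats ÷ 2 = 35 chords.
C: 6 × 3 = 18 beats ÷ 0.5 = 36 chords.
Overall: 127 chords over 20 bars → 127/20 = 6.35 chords per bar.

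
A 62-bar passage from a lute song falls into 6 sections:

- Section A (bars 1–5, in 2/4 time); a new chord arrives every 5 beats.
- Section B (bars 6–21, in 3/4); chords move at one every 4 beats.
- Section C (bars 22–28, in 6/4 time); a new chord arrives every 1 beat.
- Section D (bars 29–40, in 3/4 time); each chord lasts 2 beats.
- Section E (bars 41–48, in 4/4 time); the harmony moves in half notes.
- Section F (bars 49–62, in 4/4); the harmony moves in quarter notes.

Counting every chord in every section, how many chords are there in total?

146 chords

A has 10 beats and chords last 5 each, so 2 chords.
B has 48 beats and chords last 4 each, so 12 chords.
C has 42 beats and chords last 1 each, so 42 chords.
D has 36 beats and chords last 2 each, so 18 chords.
E has 32 beats and chords last 2 each, so 16 chords.
F has 56 beats and chords last 1 each, so 56 chords.
Total: 2 + 12 + 42 + 18 + 16 + 56 = 146.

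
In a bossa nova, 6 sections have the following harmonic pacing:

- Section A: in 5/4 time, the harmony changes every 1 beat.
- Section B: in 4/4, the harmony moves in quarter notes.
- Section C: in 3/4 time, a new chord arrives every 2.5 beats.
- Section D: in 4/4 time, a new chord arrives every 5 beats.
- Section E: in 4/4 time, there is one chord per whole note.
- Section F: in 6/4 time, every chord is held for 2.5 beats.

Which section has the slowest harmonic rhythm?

A: 5/1 = 5 chords/bar.
B: 4/1 = 4 chords/bar.
C: 3/2.5 = 1.2 chords/bar.
D: 4/5 = 0.8 chords/bar.
E: 4/4 = 1 chord/bar.
F: 6/2.5 = 2.4 chords/bar.
Slowest is D at 0.8 chords/bar.

Section D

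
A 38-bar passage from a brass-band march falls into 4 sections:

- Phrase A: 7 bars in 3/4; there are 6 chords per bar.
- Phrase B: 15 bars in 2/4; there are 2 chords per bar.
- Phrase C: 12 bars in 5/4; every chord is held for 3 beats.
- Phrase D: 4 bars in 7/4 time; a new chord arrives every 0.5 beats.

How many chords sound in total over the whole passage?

148 chords

A: 7·3 = 21 beats, 21/0.5 = 42 chords.
B: 15·2 = 30 beats, 30/1 = 30 chords.
C: 12·5 = 60 beats, 60/3 = 20 chords.
D: 4·7 = 28 beats, 28/0.5 = 56 chords.
Total: 42 + 30 + 20 + 56 = 148.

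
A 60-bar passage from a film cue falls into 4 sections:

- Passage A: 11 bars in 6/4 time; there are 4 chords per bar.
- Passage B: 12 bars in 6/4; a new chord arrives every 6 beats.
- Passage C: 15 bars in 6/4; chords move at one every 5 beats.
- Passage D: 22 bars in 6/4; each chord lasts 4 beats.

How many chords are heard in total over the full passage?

107 chords

A: 11·6 = 66 beats, 66/1.5 = 44 chords.
B: 12·6 = 72 beats, 72/6 = 12 chords.
C: 15·6 = 90 beats, 90/5 = 18 chords.
D: 22·6 = 132 beats, 132/4 = 33 chords.
Total: 44 + 12 + 18 + 33 = 107.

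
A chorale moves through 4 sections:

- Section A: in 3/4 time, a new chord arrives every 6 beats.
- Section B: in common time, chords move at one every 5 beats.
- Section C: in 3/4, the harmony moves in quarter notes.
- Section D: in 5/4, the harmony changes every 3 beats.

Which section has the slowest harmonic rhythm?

Section A

A: each chord is 6 beats in 3/4, so 0.5 per bar.
B: each chord is 5 beats in 4/4, so 0.8 per bar.
C: each chord is 1 beat in 3/4, so 3 per bar.
D: each chord is 3 beats in 5/4, so 5/3 per bar.
Slowest is A at 0.5 chords/bar.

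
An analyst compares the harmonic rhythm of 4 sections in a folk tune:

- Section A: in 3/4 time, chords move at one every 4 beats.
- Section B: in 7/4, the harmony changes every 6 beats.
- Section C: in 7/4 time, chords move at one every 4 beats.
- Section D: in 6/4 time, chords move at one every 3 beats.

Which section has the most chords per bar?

Section D

A: 3 beats/bar ÷ 4 beats/chord = 0.75 chords/bar.
B: 7 beats/bar ÷ 6 beats/chord = 7/6 chords/bar.
C: 7 beats/bar ÷ 4 beats/chord = 1.75 chords/bar.
D: 6 beats/bar ÷ 3 beats/chord = 2 chords/bar.
Fastest is D at 2 chords/bar.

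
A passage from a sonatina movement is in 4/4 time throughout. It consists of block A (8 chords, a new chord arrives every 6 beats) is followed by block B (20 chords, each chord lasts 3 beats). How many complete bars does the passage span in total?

A: 8 × 6 = 48 beats = 12 bars.
B: 20 × 3 = 60 beats = 15 bars.
Total: 12 + 15 = 27 bars.

27 bars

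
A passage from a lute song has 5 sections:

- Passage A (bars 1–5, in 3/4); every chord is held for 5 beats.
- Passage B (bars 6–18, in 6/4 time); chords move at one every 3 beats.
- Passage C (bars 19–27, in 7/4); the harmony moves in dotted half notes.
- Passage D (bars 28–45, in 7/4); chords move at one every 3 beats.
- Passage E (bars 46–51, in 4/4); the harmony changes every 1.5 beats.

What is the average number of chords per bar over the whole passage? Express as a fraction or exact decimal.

A: 5 × 3 = 15 beats ÷ 5 = 3 chords.
B: 13 × 6 = 78 beats ÷ 3 = 26 chords.
C: 9 × 7 = 63 beats ÷ 3 = 21 chords.
D: 18 × 7 = 126 beats ÷ 3 = 42 chords.
E: 6 × 4 = 24 beats ÷ 1.5 = 16 chords.
Overall: 108 chords over 51 bars → 108/51 = 36/17 chords per bar.

36/17 chords per bar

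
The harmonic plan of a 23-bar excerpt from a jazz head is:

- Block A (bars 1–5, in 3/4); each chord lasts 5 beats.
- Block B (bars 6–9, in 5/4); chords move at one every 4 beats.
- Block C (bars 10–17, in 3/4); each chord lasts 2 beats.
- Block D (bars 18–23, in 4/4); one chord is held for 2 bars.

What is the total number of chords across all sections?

23 chords

A has 15 beats and chords last 5 each, so 3 chords.
B has 20 beats and chords last 4 each, so 5 chords.
C has 24 beats and chords last 2 each, so 12 chords.
D has 24 beats and chords last 8 each, so 3 chords.
Total: 3 + 5 + 12 + 3 = 23.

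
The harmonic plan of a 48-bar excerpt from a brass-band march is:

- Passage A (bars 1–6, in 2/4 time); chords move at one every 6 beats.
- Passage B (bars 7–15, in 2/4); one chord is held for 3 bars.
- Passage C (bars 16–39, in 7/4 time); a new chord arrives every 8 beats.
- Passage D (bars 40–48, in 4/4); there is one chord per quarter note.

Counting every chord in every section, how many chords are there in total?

A has 12 beats and chords last 6 each, so 2 chords.
B has 18 beats and chords last 6 each, so 3 chords.
C has 168 beats and chords last 8 each, so 21 chords.
D has 36 beats and chords last 1 each, so 36 chords.
Total: 2 + 3 + 21 + 36 = 62.

62 chords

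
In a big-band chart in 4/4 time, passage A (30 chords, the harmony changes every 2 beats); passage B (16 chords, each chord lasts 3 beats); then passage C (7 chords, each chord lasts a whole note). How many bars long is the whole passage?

34 bars

A: 30 × 2 = 60 beats = 15 bars.
B: 16 × 3 = 48 beats = 12 bars.
C: 7 × 4 = 28 beats = 7 bars.
Total: 15 + 12 + 7 = 34 bars.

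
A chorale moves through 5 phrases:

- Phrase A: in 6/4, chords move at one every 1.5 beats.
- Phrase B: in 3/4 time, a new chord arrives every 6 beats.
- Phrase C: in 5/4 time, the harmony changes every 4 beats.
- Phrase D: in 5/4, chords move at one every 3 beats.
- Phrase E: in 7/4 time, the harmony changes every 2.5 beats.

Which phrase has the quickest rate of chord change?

A: each chord is 1.5 beats in 6/4, so 4 per bar.
B: each chord is 6 beats in 3/4, so 0.5 per bar.
C: each chord is 4 beats in 5/4, so 1.25 per bar.
D: each chord is 3 beats in 5/4, so 5/3 per bar.
E: each chord is 2.5 beats in 7/4, so 2.8 per bar.
Fastest is A at 4 chords/bar.

Phrase A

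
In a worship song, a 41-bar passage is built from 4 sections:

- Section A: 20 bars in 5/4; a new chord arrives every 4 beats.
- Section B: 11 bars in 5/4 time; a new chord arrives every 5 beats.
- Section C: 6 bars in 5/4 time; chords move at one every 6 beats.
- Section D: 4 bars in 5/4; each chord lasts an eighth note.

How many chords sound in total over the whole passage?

A has 100 beats and chords last 4 each, so 25 chords.
B has 55 beats and chords last 5 each, so 11 chords.
C has 30 beats and chords last 6 each, so 5 chords.
D has 20 beats and chords last 0.5 each, so 40 chords.
Total: 25 + 11 + 5 + 40 = 81.

81 chords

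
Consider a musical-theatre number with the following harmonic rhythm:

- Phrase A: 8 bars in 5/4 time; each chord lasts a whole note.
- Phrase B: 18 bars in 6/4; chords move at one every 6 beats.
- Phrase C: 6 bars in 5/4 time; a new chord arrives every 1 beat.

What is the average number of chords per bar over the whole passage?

29/16 chords per bar

A: 8 bars of 5 beats is 40 beats; at 4 beats each that's 10 chords.
B: 18 bars of 6 beats is 108 beats; at 6 beats each that's 18 chords.
C: 6 bars of 5 beats is 30 beats; at 1 beat each that's 30 chords.
Overall: 58 chords over 32 bars → 58/32 = 29/16 chords per bar.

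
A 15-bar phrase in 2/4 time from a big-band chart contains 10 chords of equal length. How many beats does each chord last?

15 bars × 2 beats/bar = 30 beats total.
30 beats ÷ 10 chords = 3 beats per chord.
(That is a dotted half note.)

3 beats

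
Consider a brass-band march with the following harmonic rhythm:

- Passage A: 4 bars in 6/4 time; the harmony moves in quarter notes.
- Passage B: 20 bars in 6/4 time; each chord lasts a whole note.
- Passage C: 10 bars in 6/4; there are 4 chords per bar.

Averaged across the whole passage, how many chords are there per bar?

47/17 chords per bar

A: 4 × 6 = 24 beats ÷ 1 = 24 chords.
B: 20 × 6 = 120 beats ÷ 4 = 30 chords.
C: 10 × 6 = 60 beats ÷ 1.5 = 40 chords.
Overall: 94 chords over 34 bars → 94/34 = 47/17 chords per bar.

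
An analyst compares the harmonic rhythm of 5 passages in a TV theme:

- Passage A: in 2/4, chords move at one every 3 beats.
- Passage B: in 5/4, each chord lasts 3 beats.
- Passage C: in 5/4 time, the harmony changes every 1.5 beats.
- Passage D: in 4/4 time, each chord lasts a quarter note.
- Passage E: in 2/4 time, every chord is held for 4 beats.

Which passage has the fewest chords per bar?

Passage E

A: 2/3 = 2/3 chords/bar.
B: 5/3 = 5/3 chords/bar.
C: 5/1.5 = 10/3 chords/bar.
D: 4/1 = 4 chords/bar.
E: 2/4 = 0.5 chords/bar.
Slowest is E at 0.5 chords/bar.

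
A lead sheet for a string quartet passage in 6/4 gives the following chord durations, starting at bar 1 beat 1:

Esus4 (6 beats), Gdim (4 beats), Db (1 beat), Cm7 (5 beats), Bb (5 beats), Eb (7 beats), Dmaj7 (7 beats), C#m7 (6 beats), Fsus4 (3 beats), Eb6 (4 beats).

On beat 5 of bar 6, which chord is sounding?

Dmaj7

Beat 5 of bar 6 is beat (6−1)×6 + 5 = 35 overall.
Running totals: Esus4 ends at 6, Gdim ends at 10, Db ends at 11, Cm7 ends at 16, Bb ends at 21, Eb ends at 28, Dmaj7 ends at 35.
Beat 35 falls within Dmaj7.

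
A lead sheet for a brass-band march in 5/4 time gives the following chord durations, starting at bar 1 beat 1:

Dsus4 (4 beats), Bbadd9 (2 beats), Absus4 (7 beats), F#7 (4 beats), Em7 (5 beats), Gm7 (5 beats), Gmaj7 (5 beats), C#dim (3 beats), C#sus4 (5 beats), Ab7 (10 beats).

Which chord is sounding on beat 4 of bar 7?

Beat 4 of bar 7 is beat (7−1)×5 + 4 = 34 overall.
Running totals: Dsus4 ends at 4, Bbadd9 ends at 6, Absus4 ends at 13, F#7 ends at 17, Em7 ends at 22, Gm7 ends at 27, Gmaj7 ends at 32, C#dim ends at 35.
Beat 34 falls within C#dim.

C#dim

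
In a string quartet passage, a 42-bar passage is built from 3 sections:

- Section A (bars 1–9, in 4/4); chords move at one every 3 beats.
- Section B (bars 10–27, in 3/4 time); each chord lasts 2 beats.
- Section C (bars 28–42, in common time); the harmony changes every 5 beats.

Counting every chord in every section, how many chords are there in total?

51 chords

A: 9·4 = 36 beats, 36/3 = 12 chords.
B: 18·3 = 54 beats, 54/2 = 27 chords.
C: 15·4 = 60 beats, 60/5 = 12 chords.
Total: 12 + 27 + 12 = 51.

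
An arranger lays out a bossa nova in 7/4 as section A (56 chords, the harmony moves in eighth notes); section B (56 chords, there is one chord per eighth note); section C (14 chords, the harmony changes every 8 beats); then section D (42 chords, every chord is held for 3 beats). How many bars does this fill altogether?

A: 56 × 0.5 = 28 beats = 4 bars.
B: 56 × 0.5 = 28 beats = 4 bars.
C: 14 × 8 = 112 beats = 16 bars.
D: 42 × 3 = 126 beats = 18 bars.
Total: 4 + 4 + 16 + 18 = 42 bars.

42 bars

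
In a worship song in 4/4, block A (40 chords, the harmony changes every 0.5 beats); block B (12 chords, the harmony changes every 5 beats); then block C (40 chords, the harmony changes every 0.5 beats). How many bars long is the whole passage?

25 bars

A: 40 × 0.5 = 20 beats = 5 bars.
B: 12 × 5 = 60 beats = 15 bars.
C: 40 × 0.5 = 20 beats = 5 bars.
Total: 5 + 15 + 5 = 25 bars.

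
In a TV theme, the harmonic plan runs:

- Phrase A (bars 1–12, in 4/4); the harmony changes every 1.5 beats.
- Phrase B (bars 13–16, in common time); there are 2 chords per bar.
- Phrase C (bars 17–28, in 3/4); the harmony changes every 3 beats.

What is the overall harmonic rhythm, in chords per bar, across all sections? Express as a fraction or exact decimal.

A: 12 bars of 4 beats is 48 beats; at 1.5 beats each that's 32 chords.
B: 4 bars of 4 beats is 16 beats; at 2 beats each that's 8 chords.
C: 12 bars of 3 beats is 36 beats; at 3 beats each that's 12 chords.
Overall: 52 chords over 28 bars → 52/28 = 13/7 chords per bar.

13/7 chords per bar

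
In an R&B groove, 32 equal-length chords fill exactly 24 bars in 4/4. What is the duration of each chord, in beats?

24 bars × 4 beats/bar = 96 beats total.
96 beats ÷ 32 chords = 3 beats per chord.
(That is a dotted half note.)

3 beats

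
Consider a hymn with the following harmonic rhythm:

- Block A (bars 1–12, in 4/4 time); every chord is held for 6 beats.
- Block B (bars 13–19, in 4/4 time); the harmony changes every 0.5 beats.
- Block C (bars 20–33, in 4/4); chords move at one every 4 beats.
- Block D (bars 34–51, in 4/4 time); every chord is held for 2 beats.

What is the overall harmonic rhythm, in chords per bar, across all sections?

38/17 chords per bar

A: 12 bars of 4 beats is 48 beats; at 6 beats each that's 8 chords.
B: 7 bars of 4 beats is 28 beats; at 0.5 beats each that's 56 chords.
C: 14 bars of 4 beats is 56 beats; at 4 beats each that's 14 chords.
D: 18 bars of 4 beats is 72 beats; at 2 beats each that's 36 chords.
Overall: 114 chords over 51 bars → 114/51 = 38/17 chords per bar.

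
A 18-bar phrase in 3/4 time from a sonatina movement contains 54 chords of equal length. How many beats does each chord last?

18 bars × 3 beats/bar = 54 beats total.
54 beats ÷ 54 chords = 1 beats per chord.
(That is a quarter note.)

1 beat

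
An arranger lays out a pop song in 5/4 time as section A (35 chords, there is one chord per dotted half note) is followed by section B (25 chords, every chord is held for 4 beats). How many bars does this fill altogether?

41 bars

A: 35 × 3 = 105 beats = 21 bars.
B: 25 × 4 = 100 beats = 20 bars.
Total: 21 + 20 = 41 bars.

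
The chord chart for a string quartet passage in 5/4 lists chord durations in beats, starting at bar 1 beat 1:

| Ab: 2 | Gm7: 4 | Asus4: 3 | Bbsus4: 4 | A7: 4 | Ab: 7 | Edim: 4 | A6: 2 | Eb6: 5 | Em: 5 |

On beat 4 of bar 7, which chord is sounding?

Beat 4 of bar 7 is beat (7−1)×5 + 4 = 34 overall.
Running totals: Ab ends at 2, Gm7 ends at 6, Asus4 ends at 9, Bbsus4 ends at 13, A7 ends at 17, Ab ends at 24, Edim ends at 28, A6 ends at 30, Eb6 ends at 35.
Beat 34 falls within Eb6.

Eb6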